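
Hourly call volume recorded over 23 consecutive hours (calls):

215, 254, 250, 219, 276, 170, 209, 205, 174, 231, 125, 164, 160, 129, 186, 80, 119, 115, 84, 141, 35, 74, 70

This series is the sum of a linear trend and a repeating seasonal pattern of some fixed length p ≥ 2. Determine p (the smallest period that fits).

5

First differences y_{t+1} − y_t: 39, -4, -31, 57, -106, 39, -4, -31, 57, -106, 39, -4, …
The difference pattern repeats every 5 terms and not for any smaller step, so p = 5.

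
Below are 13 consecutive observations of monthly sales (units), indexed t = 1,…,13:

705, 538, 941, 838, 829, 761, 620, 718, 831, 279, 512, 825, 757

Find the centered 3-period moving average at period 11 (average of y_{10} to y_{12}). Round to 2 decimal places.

Sum of periods 10–12: 279 + 512 + 825 = 1616
Divide by 3: 1616 / 3 = 538.67

538.67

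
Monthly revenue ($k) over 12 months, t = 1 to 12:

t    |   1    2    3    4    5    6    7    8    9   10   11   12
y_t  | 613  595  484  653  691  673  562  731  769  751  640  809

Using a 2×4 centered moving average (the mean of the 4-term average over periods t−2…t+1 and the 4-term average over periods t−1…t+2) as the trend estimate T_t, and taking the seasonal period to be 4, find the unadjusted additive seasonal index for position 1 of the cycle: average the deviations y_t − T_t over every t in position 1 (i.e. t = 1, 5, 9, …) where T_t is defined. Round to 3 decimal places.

Season position 1 occurs at t = 5, 9 (where T_t is defined).
t=5: T_5 = 635.00000; y_5 − T_5 = 691 − 635.00000 = 56.00000
t=9: T_9 = 713.00000; y_9 − T_9 = 769 − 713.00000 = 56.00000
Mean deviation: (56.00000 + 56.00000) / 2 = 56.000

56.000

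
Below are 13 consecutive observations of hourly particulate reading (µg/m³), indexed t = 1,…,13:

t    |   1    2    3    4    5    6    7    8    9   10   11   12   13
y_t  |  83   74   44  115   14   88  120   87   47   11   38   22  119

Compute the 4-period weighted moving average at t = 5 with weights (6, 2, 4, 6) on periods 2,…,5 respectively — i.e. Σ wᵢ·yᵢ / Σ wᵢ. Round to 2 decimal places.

59.78

Weighted sum: 6·74 + 2·44 + 4·115 + 6·14 = 444 + 88 + 460 + 84 = 1076
Weight total: 6 + 2 + 4 + 6 = 18
WMA = 1076 / 18 = 59.78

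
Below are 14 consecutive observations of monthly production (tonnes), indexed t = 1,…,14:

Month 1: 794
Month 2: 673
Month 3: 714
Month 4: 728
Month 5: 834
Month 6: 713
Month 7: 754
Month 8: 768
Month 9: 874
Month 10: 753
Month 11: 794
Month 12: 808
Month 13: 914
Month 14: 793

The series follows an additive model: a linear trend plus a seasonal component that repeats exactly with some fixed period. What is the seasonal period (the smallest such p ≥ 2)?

First differences y_{t+1} − y_t: -121, 41, 14, 106, -121, 41, 14, 106, -121, 41, …
The difference pattern repeats every 4 terms and not for any smaller step, so p = 4.

4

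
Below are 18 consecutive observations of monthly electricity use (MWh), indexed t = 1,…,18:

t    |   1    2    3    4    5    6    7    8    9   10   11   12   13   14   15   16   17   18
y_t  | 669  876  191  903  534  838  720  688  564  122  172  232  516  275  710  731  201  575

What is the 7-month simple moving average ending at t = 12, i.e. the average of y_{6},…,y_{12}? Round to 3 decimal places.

Sum of periods 6–12: 838 + 720 + 688 + 564 + 122 + 172 + 232 = 3336
Divide by 7: 3336 / 7 = 476.571

476.571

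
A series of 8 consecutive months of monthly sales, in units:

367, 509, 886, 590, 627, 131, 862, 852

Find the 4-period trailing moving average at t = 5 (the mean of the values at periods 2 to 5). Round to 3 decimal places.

653.000

Sum of periods 2–5: 509 + 886 + 590 + 627 = 2612
Divide by 4: 2612 / 4 = 653.000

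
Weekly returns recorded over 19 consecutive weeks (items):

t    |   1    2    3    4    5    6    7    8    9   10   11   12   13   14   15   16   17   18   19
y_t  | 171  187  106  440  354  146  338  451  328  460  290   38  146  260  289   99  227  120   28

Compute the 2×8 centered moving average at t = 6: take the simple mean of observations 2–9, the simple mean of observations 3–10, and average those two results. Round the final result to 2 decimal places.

Sum over 2–9: 187 + 106 + 440 + 354 + 146 + 338 + 451 + 328 = 2350
Sum over 3–10: 106 + 440 + 354 + 146 + 338 + 451 + 328 + 460 = 2623
CMA at t=6 = (2350 + 2623) / (2·8) = 4973 / 16 = 310.81

310.81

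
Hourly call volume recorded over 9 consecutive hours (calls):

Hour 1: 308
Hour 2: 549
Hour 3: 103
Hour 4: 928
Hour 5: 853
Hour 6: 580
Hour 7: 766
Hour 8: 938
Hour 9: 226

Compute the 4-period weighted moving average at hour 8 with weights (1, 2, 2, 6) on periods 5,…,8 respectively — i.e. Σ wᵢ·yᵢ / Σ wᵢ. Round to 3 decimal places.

Weighted sum: 1·853 + 2·580 + 2·766 + 6·938 = 853 + 1160 + 1532 + 5628 = 9173
Weight total: 1 + 2 + 2 + 6 = 11
WMA = 9173 / 11 = 833.909

833.909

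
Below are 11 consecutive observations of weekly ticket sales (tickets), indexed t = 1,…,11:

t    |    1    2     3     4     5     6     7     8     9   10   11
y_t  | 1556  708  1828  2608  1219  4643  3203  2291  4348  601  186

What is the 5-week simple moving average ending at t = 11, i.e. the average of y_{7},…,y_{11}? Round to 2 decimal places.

Sum of periods 7–11: 3203 + 2291 + 4348 + 601 + 186 = 10629
Divide by 5: 10629 / 5 = 2125.80

2125.80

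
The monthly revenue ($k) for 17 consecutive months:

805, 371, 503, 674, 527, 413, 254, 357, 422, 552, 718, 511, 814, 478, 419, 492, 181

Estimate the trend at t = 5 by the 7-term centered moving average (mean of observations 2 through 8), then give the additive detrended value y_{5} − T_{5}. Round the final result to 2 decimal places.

84.29

Trend T_5 = (371 + 503 + 674 + 527 + 413 + 254 + 357) / 7 = 3099/7 = 442.7143
Detrended value: 527 − 442.7143 = 84.29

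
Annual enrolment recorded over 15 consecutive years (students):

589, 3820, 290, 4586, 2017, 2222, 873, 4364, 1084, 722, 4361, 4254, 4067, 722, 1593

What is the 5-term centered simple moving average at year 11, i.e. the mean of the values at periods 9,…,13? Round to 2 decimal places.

Sum of periods 9–13: 1084 + 722 + 4361 + 4254 + 4067 = 14488
Divide by 5: 14488 / 5 = 2897.60

2897.60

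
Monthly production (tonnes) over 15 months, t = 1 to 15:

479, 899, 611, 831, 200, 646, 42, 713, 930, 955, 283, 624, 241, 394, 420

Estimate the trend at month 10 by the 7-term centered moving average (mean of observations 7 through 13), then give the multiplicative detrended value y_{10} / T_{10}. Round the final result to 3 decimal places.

Trend T_10 = (42 + 713 + 930 + 955 + 283 + 624 + 241) / 7 = 3788/7 = 541.14286
Ratio to trend: 955 / 541.14286 = 1.765

1.765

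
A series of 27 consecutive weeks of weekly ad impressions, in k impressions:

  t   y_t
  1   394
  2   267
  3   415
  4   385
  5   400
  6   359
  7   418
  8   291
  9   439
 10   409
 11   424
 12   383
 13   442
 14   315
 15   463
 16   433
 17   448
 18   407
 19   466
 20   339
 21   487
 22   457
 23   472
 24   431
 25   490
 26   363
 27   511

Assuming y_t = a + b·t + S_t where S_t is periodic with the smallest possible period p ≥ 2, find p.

First differences y_{t+1} − y_t: -127, 148, -30, 15, -41, 59, -127, 148, -30, 15, -41, 59, -127, 148, …
The difference pattern repeats every 6 terms and not for any smaller step, so p = 6.

6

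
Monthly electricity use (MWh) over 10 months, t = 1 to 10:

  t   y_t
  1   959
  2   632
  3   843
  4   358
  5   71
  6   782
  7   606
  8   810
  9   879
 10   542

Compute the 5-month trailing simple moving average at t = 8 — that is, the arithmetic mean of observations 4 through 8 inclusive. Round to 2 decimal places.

Sum of periods 4–8: 358 + 71 + 782 + 606 + 810 = 2627
Divide by 5: 2627 / 5 = 525.40

525.40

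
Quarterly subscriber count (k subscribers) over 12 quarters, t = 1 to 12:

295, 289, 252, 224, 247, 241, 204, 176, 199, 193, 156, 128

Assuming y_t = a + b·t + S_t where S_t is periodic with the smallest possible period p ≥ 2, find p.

4

First differences y_{t+1} − y_t: -6, -37, -28, 23, -6, -37, -28, 23, -6, -37, …
The difference pattern repeats every 4 terms and not for any smaller step, so p = 4.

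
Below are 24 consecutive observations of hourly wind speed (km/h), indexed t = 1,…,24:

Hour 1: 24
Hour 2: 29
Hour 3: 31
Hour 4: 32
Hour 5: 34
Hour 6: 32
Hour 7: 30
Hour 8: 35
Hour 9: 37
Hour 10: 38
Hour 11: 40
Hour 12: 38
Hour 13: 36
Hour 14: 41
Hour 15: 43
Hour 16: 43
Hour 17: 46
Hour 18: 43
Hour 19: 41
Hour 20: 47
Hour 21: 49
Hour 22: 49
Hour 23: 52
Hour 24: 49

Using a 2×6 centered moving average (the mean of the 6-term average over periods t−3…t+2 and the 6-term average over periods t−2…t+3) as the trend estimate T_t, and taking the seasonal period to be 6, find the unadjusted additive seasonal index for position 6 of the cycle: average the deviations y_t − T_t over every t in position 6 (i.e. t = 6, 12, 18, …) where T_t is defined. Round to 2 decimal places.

Season position 6 occurs at t = 6, 12, 18 (where T_t is defined).
t=6: T_6 = 32.8333; y_6 − T_6 = 32 − 32.8333 = -0.8333
t=12: T_12 = 38.8333; y_12 − T_12 = 38 − 38.8333 = -0.8333
t=18: T_18 = 44.3333; y_18 − T_18 = 43 − 44.3333 = -1.3333
Mean deviation: (-0.8333 + -0.8333 + -1.3333) / 3 = -1.00

-1.00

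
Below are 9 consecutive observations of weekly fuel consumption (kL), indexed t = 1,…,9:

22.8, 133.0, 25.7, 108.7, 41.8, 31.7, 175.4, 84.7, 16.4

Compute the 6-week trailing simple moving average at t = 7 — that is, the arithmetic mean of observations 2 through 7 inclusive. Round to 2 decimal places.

86.05

Sum of periods 2–7: 133.0 + 25.7 + 108.7 + 41.8 + 31.7 + 175.4 = 516.3
Divide by 6: 516.3 / 6 = 86.05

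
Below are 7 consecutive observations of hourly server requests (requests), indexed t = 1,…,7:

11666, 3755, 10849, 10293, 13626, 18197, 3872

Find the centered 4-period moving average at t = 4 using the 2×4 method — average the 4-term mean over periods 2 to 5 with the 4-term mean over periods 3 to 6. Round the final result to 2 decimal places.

11436.00

Sum over 2–5: 3755 + 10849 + 10293 + 13626 = 38523
Sum over 3–6: 10849 + 10293 + 13626 + 18197 = 52965
CMA at t=4 = (38523 + 52965) / (2·4) = 91488 / 8 = 11436.00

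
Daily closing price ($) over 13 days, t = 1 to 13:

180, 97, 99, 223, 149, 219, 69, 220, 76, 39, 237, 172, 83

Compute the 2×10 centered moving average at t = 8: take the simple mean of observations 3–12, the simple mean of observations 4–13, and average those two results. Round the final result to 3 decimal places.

149.500

Sum over 3–12: 99 + 223 + 149 + 219 + 69 + 220 + 76 + 39 + 237 + 172 = 1503
Sum over 4–13: 223 + 149 + 219 + 69 + 220 + 76 + 39 + 237 + 172 + 83 = 1487
CMA at t=8 = (1503 + 1487) / (2·10) = 2990 / 20 = 149.500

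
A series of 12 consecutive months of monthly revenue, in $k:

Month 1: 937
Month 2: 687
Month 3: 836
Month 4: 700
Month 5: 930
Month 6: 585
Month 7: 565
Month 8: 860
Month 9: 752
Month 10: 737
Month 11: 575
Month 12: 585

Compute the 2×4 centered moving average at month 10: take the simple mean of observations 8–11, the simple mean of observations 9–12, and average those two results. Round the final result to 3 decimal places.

696.625

Sum over 8–11: 860 + 752 + 737 + 575 = 2924
Sum over 9–12: 752 + 737 + 575 + 585 = 2649
CMA at t=10 = (2924 + 2649) / (2·4) = 5573 / 8 = 696.625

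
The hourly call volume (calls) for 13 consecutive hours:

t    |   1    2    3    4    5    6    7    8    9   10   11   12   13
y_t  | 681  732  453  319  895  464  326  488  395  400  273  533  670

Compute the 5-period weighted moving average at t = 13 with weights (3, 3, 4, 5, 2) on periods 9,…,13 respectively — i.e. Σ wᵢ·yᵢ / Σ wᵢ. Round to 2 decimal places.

440.12

Weighted sum: 3·395 + 3·400 + 4·273 + 5·533 + 2·670 = 1185 + 1200 + 1092 + 2665 + 1340 = 7482
Weight total: 3 + 3 + 4 + 5 + 2 = 17
WMA = 7482 / 17 = 440.12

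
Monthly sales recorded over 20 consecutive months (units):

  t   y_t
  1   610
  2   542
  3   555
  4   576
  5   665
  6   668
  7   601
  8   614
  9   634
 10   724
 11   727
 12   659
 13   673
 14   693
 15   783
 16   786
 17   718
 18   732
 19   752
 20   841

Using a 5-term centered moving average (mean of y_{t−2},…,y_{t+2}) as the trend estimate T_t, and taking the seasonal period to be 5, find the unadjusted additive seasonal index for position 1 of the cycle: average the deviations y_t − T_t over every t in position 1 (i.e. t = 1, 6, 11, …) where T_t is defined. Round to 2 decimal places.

Season position 1 occurs at t = 6, 11, 16 (where T_t is defined).
t=6: T_6 = 624.8000; y_6 − T_6 = 668 − 624.8000 = 43.2000
t=11: T_11 = 683.4000; y_11 − T_11 = 727 − 683.4000 = 43.6000
t=16: T_16 = 742.4000; y_16 − T_16 = 786 − 742.4000 = 43.6000
Mean deviation: (43.2000 + 43.6000 + 43.6000) / 3 = 43.47

43.47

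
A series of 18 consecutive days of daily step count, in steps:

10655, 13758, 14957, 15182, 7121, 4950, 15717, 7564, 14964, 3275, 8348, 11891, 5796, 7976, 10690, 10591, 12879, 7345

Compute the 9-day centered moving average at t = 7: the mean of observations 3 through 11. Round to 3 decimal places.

Sum of periods 3–11: 14957 + 15182 + 7121 + 4950 + 15717 + 7564 + 14964 + 3275 + 8348 = 92078
Divide by 9: 92078 / 9 = 10230.889

10230.889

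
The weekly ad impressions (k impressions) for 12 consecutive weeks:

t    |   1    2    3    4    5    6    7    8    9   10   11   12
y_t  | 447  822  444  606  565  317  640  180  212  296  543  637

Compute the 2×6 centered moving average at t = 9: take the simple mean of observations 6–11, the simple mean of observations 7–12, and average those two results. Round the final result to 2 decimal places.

391.33

Sum over 6–11: 317 + 640 + 180 + 212 + 296 + 543 = 2188
Sum over 7–12: 640 + 180 + 212 + 296 + 543 + 637 = 2508
CMA at t=9 = (2188 + 2508) / (2·6) = 4696 / 12 = 391.33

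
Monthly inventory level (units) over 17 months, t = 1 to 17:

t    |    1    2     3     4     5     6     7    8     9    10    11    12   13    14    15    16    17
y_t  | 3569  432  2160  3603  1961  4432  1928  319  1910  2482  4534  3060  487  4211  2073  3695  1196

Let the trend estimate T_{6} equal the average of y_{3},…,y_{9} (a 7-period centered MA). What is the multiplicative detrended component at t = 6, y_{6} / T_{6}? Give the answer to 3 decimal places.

Trend T_6 = (2160 + 3603 + 1961 + 4432 + 1928 + 319 + 1910) / 7 = 16313/7 = 2330.42857
Ratio to trend: 4432 / 2330.42857 = 1.902

1.902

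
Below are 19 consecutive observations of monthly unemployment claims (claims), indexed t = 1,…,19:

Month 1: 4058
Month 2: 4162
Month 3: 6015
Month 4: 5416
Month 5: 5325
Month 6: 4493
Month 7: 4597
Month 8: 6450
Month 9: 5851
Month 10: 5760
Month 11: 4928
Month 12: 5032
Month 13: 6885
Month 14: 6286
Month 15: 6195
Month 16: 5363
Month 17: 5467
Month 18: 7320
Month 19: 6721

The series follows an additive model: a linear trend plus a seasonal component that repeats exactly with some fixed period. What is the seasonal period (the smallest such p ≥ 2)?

5

First differences y_{t+1} − y_t: 104, 1853, -599, -91, -832, 104, 1853, -599, -91, -832, 104, 1853, …
The difference pattern repeats every 5 terms and not for any smaller step, so p = 5.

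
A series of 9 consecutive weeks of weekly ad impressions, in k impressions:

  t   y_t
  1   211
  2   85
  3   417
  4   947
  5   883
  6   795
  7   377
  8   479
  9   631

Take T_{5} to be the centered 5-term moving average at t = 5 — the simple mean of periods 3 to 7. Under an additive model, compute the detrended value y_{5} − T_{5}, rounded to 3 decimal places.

Trend T_5 = (417 + 947 + 883 + 795 + 377) / 5 = 3419/5 = 683.80000
Detrended value: 883 − 683.80000 = 199.200

199.200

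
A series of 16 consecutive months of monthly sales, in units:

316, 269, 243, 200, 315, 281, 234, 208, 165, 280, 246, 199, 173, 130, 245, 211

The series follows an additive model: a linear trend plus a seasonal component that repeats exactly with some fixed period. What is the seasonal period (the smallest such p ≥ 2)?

5

First differences y_{t+1} − y_t: -47, -26, -43, 115, -34, -47, -26, -43, 115, -34, -47, -26, …
The difference pattern repeats every 5 terms and not for any smaller step, so p = 5.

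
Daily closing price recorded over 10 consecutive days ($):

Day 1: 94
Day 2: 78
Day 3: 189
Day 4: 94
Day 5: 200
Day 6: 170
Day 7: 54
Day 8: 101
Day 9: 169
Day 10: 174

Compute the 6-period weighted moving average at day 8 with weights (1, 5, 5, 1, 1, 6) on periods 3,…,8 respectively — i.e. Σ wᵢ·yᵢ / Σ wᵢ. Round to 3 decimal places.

Weighted sum: 1·189 + 5·94 + 5·200 + 1·170 + 1·54 + 6·101 = 189 + 470 + 1000 + 170 + 54 + 606 = 2489
Weight total: 1 + 5 + 5 + 1 + 1 + 6 = 19
WMA = 2489 / 19 = 131.000

131.000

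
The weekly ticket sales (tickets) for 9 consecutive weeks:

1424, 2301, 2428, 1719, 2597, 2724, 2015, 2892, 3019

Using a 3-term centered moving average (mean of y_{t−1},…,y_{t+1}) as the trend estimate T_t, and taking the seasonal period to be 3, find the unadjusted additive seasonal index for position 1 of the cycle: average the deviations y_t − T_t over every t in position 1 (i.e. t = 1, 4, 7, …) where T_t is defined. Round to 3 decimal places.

Season position 1 occurs at t = 4, 7 (where T_t is defined).
t=4: T_4 = 2248.00000; y_4 − T_4 = 1719 − 2248.00000 = -529.00000
t=7: T_7 = 2543.66667; y_7 − T_7 = 2015 − 2543.66667 = -528.66667
Mean deviation: (-529.00000 + -528.66667) / 2 = -528.833

-528.833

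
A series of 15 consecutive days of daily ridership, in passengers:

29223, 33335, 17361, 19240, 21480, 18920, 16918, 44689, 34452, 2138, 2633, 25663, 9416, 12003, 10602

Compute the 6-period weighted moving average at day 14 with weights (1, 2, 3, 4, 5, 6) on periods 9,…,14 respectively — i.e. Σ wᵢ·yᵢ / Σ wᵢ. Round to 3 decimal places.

Weighted sum: 1·34452 + 2·2138 + 3·2633 + 4·25663 + 5·9416 + 6·12003 = 34452 + 4276 + 7899 + 102652 + 47080 + 72018 = 268377
Weight total: 1 + 2 + 3 + 4 + 5 + 6 = 21
WMA = 268377 / 21 = 12779.857

12779.857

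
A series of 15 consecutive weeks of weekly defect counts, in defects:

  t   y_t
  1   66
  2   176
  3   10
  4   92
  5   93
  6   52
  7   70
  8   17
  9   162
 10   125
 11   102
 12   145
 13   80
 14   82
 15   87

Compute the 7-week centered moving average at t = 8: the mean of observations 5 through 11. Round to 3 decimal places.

88.714

Sum of periods 5–11: 93 + 52 + 70 + 17 + 162 + 125 + 102 = 621
Divide by 7: 621 / 7 = 88.714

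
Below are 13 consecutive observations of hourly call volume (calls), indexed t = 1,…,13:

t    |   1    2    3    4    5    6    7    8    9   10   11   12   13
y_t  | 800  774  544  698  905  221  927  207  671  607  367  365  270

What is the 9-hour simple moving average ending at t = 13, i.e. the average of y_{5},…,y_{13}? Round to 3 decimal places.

504.444

Sum of periods 5–13: 905 + 221 + 927 + 207 + 671 + 607 + 367 + 365 + 270 = 4540
Divide by 9: 4540 / 9 = 504.444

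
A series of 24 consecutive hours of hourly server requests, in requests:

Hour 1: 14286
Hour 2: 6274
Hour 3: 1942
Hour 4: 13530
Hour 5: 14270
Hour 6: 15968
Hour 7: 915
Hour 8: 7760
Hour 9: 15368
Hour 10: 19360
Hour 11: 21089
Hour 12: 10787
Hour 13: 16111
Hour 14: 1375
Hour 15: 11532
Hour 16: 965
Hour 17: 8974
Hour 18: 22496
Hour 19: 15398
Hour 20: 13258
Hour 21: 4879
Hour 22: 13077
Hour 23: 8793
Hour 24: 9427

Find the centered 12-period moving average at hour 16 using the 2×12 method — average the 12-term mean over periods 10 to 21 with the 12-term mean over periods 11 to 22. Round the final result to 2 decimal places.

Sum over 10–21: 19360 + 21089 + 10787 + 16111 + 1375 + 11532 + 965 + 8974 + 22496 + 15398 + 13258 + 4879 = 146224
Sum over 11–22: 21089 + 10787 + 16111 + 1375 + 11532 + 965 + 8974 + 22496 + 15398 + 13258 + 4879 + 13077 = 139941
CMA at t=16 = (146224 + 139941) / (2·12) = 286165 / 24 = 11923.54

11923.54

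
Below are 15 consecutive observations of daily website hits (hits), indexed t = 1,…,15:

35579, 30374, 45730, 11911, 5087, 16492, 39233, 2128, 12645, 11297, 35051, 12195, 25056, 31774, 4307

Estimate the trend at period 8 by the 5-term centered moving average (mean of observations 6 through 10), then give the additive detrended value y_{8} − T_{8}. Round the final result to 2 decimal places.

-14231.00

Trend T_8 = (16492 + 39233 + 2128 + 12645 + 11297) / 5 = 81795/5 = 16359.0000
Detrended value: 2128 − 16359.0000 = -14231.00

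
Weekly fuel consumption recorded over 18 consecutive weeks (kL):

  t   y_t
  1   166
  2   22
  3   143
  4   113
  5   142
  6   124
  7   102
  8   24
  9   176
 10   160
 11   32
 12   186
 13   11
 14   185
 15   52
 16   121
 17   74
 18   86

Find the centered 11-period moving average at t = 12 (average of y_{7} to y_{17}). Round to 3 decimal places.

102.091

Sum of periods 7–17: 102 + 24 + 176 + 160 + 32 + 186 + 11 + 185 + 52 + 121 + 74 = 1123
Divide by 11: 1123 / 11 = 102.091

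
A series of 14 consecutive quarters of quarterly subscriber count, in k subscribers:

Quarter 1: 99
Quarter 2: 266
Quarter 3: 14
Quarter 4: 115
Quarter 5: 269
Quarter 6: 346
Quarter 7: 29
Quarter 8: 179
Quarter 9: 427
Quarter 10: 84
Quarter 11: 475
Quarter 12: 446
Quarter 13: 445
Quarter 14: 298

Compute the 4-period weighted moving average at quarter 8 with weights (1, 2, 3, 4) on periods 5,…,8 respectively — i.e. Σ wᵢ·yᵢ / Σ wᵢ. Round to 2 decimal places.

Weighted sum: 1·269 + 2·346 + 3·29 + 4·179 = 269 + 692 + 87 + 716 = 1764
Weight total: 1 + 2 + 3 + 4 = 10
WMA = 1764 / 10 = 176.40

176.40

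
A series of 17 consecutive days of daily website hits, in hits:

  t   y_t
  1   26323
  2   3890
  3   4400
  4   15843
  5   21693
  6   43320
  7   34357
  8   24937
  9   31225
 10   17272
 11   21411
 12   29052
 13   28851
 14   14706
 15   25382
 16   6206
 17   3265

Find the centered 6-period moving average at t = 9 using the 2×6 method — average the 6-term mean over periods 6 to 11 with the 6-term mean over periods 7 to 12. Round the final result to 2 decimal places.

Sum over 6–11: 43320 + 34357 + 24937 + 31225 + 17272 + 21411 = 172522
Sum over 7–12: 34357 + 24937 + 31225 + 17272 + 21411 + 29052 = 158254
CMA at t=9 = (172522 + 158254) / (2·6) = 330776 / 12 = 27564.67

27564.67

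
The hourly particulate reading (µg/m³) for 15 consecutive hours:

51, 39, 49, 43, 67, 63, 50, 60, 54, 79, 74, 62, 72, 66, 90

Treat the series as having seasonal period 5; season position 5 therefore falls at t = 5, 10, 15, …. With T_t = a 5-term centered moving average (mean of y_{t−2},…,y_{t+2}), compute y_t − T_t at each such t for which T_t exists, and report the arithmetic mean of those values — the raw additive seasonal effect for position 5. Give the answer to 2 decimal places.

12.90

Season position 5 occurs at t = 5, 10 (where T_t is defined).
t=5: T_5 = 54.4000; y_5 − T_5 = 67 − 54.4000 = 12.6000
t=10: T_10 = 65.8000; y_10 − T_10 = 79 − 65.8000 = 13.2000
Mean deviation: (12.6000 + 13.2000) / 2 = 12.90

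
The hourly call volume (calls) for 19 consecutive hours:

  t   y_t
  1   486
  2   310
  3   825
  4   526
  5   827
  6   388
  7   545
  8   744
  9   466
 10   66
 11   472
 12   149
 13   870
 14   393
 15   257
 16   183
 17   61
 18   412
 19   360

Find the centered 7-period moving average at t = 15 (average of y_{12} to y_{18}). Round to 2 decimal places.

332.14

Sum of periods 12–18: 149 + 870 + 393 + 257 + 183 + 61 + 412 = 2325
Divide by 7: 2325 / 7 = 332.14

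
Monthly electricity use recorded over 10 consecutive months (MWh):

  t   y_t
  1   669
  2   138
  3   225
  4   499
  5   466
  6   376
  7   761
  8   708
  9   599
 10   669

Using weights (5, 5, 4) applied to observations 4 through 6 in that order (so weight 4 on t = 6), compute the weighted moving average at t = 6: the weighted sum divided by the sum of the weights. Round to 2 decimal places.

452.07

Weighted sum: 5·499 + 5·466 + 4·376 = 2495 + 2330 + 1504 = 6329
Weight total: 5 + 5 + 4 = 14
WMA = 6329 / 14 = 452.07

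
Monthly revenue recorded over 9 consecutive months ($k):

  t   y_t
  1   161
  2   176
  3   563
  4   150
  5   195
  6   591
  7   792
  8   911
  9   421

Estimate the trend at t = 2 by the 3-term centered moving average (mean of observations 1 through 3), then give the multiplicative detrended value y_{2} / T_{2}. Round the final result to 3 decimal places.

0.587

Trend T_2 = (161 + 176 + 563) / 3 = 900/3 = 300.00000
Ratio to trend: 176 / 300.00000 = 0.587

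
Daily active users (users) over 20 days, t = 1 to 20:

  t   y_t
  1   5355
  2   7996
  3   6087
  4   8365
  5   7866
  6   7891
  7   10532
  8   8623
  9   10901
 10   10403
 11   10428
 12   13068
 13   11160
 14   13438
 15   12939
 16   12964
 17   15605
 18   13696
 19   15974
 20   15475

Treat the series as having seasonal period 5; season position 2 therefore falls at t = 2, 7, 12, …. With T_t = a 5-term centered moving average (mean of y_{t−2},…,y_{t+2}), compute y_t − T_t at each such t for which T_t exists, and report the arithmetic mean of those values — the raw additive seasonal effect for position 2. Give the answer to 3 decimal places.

1369.133

Season position 2 occurs at t = 7, 12, 17 (where T_t is defined).
t=7: T_7 = 9162.60000; y_7 − T_7 = 10532 − 9162.60000 = 1369.40000
t=12: T_12 = 11699.40000; y_12 − T_12 = 13068 − 11699.40000 = 1368.60000
t=17: T_17 = 14235.60000; y_17 − T_17 = 15605 − 14235.60000 = 1369.40000
Mean deviation: (1369.40000 + 1368.60000 + 1369.40000) / 3 = 1369.133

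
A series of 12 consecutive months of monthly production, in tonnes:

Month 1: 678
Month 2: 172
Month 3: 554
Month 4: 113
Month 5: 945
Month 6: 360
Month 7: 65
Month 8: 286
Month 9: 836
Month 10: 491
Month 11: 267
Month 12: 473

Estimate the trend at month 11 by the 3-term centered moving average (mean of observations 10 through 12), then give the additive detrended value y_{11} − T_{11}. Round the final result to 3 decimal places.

Trend T_11 = (491 + 267 + 473) / 3 = 1231/3 = 410.33333
Detrended value: 267 − 410.33333 = -143.333

-143.333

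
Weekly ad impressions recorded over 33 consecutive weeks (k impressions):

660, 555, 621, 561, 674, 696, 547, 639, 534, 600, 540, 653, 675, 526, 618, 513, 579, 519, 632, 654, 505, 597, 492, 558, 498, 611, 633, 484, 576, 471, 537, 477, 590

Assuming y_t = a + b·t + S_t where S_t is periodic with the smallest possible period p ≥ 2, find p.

First differences y_{t+1} − y_t: -105, 66, -60, 113, 22, -149, 92, -105, 66, -60, 113, 22, -149, 92, -105, 66, …
The difference pattern repeats every 7 terms and not for any smaller step, so p = 7.

7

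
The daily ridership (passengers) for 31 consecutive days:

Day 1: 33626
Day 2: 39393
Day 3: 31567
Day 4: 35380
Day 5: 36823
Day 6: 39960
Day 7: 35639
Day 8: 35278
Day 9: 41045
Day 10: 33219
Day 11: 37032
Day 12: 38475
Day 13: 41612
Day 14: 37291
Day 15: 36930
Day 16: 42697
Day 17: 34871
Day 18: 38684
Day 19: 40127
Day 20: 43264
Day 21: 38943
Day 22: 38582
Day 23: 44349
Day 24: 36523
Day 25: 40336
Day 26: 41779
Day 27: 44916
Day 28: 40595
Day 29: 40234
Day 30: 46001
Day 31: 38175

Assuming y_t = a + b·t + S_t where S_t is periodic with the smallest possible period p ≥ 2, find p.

First differences y_{t+1} − y_t: 5767, -7826, 3813, 1443, 3137, -4321, -361, 5767, -7826, 3813, 1443, 3137, -4321, -361, 5767, -7826, …
The difference pattern repeats every 7 terms and not for any smaller step, so p = 7.

7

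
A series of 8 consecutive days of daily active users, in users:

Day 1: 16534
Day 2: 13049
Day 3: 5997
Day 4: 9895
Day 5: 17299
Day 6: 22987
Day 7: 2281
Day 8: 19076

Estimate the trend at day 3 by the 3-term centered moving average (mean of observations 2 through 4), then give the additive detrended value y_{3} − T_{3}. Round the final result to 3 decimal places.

Trend T_3 = (13049 + 5997 + 9895) / 3 = 28941/3 = 9647.00000
Detrended value: 5997 − 9647.00000 = -3650.000

-3650.000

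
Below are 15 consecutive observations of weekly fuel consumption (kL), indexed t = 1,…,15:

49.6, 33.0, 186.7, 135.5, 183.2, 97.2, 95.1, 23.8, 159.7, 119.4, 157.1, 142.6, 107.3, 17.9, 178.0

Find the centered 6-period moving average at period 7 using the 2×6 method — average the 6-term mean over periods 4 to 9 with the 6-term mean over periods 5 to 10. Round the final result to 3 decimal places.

114.408

Sum over 4–9: 135.5 + 183.2 + 97.2 + 95.1 + 23.8 + 159.7 = 694.5
Sum over 5–10: 183.2 + 97.2 + 95.1 + 23.8 + 159.7 + 119.4 = 678.4
CMA at t=7 = (694.5 + 678.4) / (2·6) = 1372.9 / 12 = 114.408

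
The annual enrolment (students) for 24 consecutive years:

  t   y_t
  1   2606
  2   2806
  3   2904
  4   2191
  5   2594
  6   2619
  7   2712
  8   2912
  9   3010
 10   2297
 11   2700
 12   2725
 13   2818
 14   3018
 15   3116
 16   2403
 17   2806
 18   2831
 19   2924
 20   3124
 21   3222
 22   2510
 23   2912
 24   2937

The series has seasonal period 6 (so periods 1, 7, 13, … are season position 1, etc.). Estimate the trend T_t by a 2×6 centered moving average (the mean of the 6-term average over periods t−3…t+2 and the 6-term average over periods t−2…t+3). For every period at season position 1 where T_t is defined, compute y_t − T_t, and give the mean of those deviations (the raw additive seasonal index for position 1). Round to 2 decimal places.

30.14

Season position 1 occurs at t = 7, 13, 19 (where T_t is defined).
t=7: T_7 = 2681.8333; y_7 − T_7 = 2712 − 2681.8333 = 30.1667
t=13: T_13 = 2787.8333; y_13 − T_13 = 2818 − 2787.8333 = 30.1667
t=19: T_19 = 2893.9167; y_19 − T_19 = 2924 − 2893.9167 = 30.0833
Mean deviation: (30.1667 + 30.1667 + 30.0833) / 3 = 30.14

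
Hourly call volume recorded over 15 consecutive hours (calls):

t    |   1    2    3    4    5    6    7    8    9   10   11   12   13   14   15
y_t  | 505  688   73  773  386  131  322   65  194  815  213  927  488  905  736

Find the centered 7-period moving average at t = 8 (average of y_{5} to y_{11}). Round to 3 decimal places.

Sum of periods 5–11: 386 + 131 + 322 + 65 + 194 + 815 + 213 = 2126
Divide by 7: 2126 / 7 = 303.714

303.714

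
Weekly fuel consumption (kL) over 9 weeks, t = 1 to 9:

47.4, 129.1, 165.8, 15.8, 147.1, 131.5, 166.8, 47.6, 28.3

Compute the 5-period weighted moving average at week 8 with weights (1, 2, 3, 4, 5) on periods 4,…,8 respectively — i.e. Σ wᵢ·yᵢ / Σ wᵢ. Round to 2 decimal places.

Weighted sum: 1·15.8 + 2·147.1 + 3·131.5 + 4·166.8 + 5·47.6 = 15.8 + 294.2 + 394.5 + 667.2 + 238.0 = 1609.7
Weight total: 1 + 2 + 3 + 4 + 5 = 15
WMA = 1609.7 / 15 = 107.31

107.31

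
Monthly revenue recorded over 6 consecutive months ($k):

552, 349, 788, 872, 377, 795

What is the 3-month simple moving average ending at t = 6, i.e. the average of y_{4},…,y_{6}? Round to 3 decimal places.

681.333

Sum of periods 4–6: 872 + 377 + 795 = 2044
Divide by 3: 2044 / 3 = 681.333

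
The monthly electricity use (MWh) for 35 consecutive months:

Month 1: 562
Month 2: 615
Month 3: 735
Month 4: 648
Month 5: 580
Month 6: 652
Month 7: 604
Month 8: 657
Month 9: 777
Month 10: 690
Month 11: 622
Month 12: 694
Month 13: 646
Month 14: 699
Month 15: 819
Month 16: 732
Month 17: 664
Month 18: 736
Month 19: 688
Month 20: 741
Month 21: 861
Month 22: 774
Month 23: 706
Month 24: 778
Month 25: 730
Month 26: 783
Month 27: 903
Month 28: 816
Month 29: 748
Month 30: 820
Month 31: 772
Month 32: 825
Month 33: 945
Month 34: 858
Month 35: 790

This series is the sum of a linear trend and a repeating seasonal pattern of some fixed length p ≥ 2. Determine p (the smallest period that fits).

First differences y_{t+1} − y_t: 53, 120, -87, -68, 72, -48, 53, 120, -87, -68, 72, -48, 53, 120, …
The difference pattern repeats every 6 terms and not for any smaller step, so p = 6.

6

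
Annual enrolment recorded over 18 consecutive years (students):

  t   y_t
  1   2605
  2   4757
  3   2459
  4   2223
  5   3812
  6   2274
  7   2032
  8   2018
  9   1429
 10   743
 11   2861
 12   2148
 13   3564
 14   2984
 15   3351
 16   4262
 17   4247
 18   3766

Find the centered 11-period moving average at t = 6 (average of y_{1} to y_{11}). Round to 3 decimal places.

2473.909

Sum of periods 1–11: 2605 + 4757 + 2459 + 2223 + 3812 + 2274 + 2032 + 2018 + 1429 + 743 + 2861 = 27213
Divide by 11: 27213 / 11 = 2473.909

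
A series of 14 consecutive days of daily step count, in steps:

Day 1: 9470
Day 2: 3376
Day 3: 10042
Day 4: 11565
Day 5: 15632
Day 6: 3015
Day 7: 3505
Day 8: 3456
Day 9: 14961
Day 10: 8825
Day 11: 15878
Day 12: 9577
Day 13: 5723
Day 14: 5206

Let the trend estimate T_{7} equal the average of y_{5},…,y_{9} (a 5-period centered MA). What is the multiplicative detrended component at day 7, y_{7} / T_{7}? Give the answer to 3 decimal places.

0.432

Trend T_7 = (15632 + 3015 + 3505 + 3456 + 14961) / 5 = 40569/5 = 8113.80000
Ratio to trend: 3505 / 8113.80000 = 0.432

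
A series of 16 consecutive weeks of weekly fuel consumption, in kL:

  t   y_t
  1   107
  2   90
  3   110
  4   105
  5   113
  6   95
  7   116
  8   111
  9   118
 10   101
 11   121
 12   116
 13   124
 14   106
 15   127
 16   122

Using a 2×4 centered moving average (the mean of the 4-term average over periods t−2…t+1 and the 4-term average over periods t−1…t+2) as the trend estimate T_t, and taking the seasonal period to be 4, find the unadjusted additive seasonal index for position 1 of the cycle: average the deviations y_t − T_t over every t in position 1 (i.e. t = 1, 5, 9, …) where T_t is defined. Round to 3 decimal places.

6.292

Season position 1 occurs at t = 5, 9, 13 (where T_t is defined).
t=5: T_5 = 106.50000; y_5 − T_5 = 113 − 106.50000 = 6.50000
t=9: T_9 = 112.12500; y_9 − T_9 = 118 − 112.12500 = 5.87500
t=13: T_13 = 117.50000; y_13 − T_13 = 124 − 117.50000 = 6.50000
Mean deviation: (6.50000 + 5.87500 + 6.50000) / 3 = 6.292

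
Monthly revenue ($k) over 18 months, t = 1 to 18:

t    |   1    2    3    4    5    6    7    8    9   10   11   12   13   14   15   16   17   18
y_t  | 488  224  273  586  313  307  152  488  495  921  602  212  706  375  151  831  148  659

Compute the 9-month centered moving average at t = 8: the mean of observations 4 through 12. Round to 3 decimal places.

452.889

Sum of periods 4–12: 586 + 313 + 307 + 152 + 488 + 495 + 921 + 602 + 212 = 4076
Divide by 9: 4076 / 9 = 452.889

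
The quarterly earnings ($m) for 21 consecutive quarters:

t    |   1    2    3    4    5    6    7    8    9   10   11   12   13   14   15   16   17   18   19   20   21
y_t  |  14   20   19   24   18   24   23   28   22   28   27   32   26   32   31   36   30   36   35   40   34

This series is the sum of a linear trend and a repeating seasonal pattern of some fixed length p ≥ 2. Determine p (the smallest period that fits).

4

First differences y_{t+1} − y_t: 6, -1, 5, -6, 6, -1, 5, -6, 6, -1, …
The difference pattern repeats every 4 terms and not for any smaller step, so p = 4.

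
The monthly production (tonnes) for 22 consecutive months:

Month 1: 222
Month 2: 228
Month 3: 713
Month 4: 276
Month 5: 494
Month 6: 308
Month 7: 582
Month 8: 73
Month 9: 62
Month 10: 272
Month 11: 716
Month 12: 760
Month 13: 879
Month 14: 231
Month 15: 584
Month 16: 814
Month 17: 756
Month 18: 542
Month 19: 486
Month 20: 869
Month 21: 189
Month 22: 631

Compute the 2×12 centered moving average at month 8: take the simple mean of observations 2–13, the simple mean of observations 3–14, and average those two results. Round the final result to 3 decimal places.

447.042

Sum over 2–13: 228 + 713 + 276 + 494 + 308 + 582 + 73 + 62 + 272 + 716 + 760 + 879 = 5363
Sum over 3–14: 713 + 276 + 494 + 308 + 582 + 73 + 62 + 272 + 716 + 760 + 879 + 231 = 5366
CMA at t=8 = (5363 + 5366) / (2·12) = 10729 / 24 = 447.042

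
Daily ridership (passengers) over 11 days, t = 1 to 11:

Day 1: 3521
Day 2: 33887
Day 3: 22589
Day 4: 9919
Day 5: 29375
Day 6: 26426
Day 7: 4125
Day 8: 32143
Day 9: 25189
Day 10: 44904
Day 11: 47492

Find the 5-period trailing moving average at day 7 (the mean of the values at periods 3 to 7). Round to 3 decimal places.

Sum of periods 3–7: 22589 + 9919 + 29375 + 26426 + 4125 = 92434
Divide by 5: 92434 / 5 = 18486.800

18486.800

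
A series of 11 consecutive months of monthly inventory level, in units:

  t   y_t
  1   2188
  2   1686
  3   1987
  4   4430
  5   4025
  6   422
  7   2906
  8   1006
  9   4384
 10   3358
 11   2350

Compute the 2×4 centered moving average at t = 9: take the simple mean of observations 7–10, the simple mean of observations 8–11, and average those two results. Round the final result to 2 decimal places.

Sum over 7–10: 2906 + 1006 + 4384 + 3358 = 11654
Sum over 8–11: 1006 + 4384 + 3358 + 2350 = 11098
CMA at t=9 = (11654 + 11098) / (2·4) = 22752 / 8 = 2844.00

2844.00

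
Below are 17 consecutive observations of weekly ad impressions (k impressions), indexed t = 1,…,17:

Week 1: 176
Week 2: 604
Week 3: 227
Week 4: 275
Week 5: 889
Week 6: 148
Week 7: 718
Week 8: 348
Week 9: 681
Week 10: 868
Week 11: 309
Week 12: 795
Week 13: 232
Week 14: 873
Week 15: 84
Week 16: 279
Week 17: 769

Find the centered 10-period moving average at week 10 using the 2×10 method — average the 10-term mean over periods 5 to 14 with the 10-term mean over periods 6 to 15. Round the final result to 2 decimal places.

545.85

Sum over 5–14: 889 + 148 + 718 + 348 + 681 + 868 + 309 + 795 + 232 + 873 = 5861
Sum over 6–15: 148 + 718 + 348 + 681 + 868 + 309 + 795 + 232 + 873 + 84 = 5056
CMA at t=10 = (5861 + 5056) / (2·10) = 10917 / 20 = 545.85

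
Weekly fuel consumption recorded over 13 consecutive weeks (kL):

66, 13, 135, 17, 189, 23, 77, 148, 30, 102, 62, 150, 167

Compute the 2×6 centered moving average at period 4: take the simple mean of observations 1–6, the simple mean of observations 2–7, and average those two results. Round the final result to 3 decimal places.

74.750

Sum over 1–6: 66 + 13 + 135 + 17 + 189 + 23 = 443
Sum over 2–7: 13 + 135 + 17 + 189 + 23 + 77 = 454
CMA at t=4 = (443 + 454) / (2·6) = 897 / 12 = 74.750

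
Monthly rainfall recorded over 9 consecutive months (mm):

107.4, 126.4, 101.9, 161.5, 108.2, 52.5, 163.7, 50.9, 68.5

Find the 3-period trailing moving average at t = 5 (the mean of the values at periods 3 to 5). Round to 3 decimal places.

Sum of periods 3–5: 101.9 + 161.5 + 108.2 = 371.6
Divide by 3: 371.6 / 3 = 123.867

123.867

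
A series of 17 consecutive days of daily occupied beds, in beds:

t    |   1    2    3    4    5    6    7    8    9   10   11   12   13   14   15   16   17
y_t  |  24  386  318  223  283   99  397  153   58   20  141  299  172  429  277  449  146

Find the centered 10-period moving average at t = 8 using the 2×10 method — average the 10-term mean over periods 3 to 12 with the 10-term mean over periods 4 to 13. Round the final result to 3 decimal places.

Sum over 3–12: 318 + 223 + 283 + 99 + 397 + 153 + 58 + 20 + 141 + 299 = 1991
Sum over 4–13: 223 + 283 + 99 + 397 + 153 + 58 + 20 + 141 + 299 + 172 = 1845
CMA at t=8 = (1991 + 1845) / (2·10) = 3836 / 20 = 191.800

191.800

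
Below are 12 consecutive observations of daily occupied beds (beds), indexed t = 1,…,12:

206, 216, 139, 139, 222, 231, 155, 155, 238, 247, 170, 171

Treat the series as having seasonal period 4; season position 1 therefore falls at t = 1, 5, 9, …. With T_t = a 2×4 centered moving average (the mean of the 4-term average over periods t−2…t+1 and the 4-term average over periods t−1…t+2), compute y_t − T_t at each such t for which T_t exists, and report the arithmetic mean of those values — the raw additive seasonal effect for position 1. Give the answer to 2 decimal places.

37.31

Season position 1 occurs at t = 5, 9 (where T_t is defined).
t=5: T_5 = 184.7500; y_5 − T_5 = 222 − 184.7500 = 37.2500
t=9: T_9 = 200.6250; y_9 − T_9 = 238 − 200.6250 = 37.3750
Mean deviation: (37.2500 + 37.3750) / 2 = 37.31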